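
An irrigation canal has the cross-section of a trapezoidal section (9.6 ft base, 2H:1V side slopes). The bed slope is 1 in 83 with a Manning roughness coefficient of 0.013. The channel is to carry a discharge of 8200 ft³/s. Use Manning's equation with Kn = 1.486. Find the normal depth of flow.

y_n = 8.59 ft

Manning's equation rearranged: A R^(2/3) = nQ / (1.486·√S) = 0.013 × 8200 / (1.486 × √0.01205) = 653.5.
Trying y = 7.51 ft: A R^(2/3) = 487.5 — short.
Trying y = 10.5 ft: A R^(2/3) = 1023 — over.
Trying y = 8.59 ft: A R^(2/3) = 653.8 — ≈ 653.5.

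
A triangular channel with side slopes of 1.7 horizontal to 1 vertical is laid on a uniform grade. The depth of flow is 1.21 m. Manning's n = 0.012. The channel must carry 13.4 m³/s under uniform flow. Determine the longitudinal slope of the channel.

S = 0.00994

For a triangular section with side slope z = 1.7: A = zy² = 1.7×1.21² = 2.489 m²; P = 2y√(1+z²) = 2×1.21×1.972 = 4.773 m.
Hydraulic radius R = A/P = 2.489/4.773 = 0.5215 m.
From Manning's equation, S = [nQ / (1 A R^(2/3))]² = [0.012 × 13.4 / (1 × 2.489 × 0.5215^(2/3))]² = 0.00994.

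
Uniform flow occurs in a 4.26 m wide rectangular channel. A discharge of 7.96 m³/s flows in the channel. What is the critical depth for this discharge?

For a rectangular channel, critical depth y_c = (q²/g)^(1/3) where q = Q/b = 7.96/4.26 = 1.869 m²/s.
So y_c = (1.869²/9.81)^(1/3) = 0.709 m.

y_c = 0.709 m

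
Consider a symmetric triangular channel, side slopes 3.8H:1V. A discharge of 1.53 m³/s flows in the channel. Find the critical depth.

At critical depth, Q² T / (g A³) = 1, i.e. A³/T = Q²/g = 1.53²/9.81 = 0.2386.
Trying y = 0.45 m: A³/T = 0.1332 — short.
Trying y = 0.506 m: A³/T = 0.2395 — ≈ 0.2386.

y_c = 0.506 m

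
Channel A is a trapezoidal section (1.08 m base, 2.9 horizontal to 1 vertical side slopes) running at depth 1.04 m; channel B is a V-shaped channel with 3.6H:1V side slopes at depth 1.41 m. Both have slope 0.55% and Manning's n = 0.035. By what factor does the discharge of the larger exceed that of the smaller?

Channel A: With bottom width b = 1.08 m and side slope z = 2.9: A = (b + zy)y = (1.08 + 2.9×1.04)×1.04 = 4.26 m²; P = b + 2y√(1+z²) = 1.08 + 2×1.04×3.068 = 7.461 m. Hydraulic radius R = A/P = 4.26/7.461 = 0.571 m. Q_A = (1/0.035)·4.26·0.571^(2/3)·√0.0055 = 6.212 m³/s.
Channel B: For a triangular section with side slope z = 3.6: A = zy² = 3.6×1.41² = 7.157 m²; P = 2y√(1+z²) = 2×1.41×3.736 = 10.54 m. Hydraulic radius R = A/P = 7.157/10.54 = 0.6793 m. Q_B = (1/0.035)·7.157·0.6793^(2/3)·√0.0055 = 11.72 m³/s.
The larger discharge is 11.72 m³/s and the smaller is 6.212 m³/s; the ratio is 1.89.

1.89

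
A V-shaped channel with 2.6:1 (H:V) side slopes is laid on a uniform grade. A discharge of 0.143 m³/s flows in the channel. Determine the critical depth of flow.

At critical depth, Q² T / (g A³) = 1, i.e. A³/T = Q²/g = 0.143²/9.81 = 0.002085.
At y = 0.177 m: A³/T = 0.0005872 — too small.
At y = 0.228 m: A³/T = 0.002083 — ≈ 0.002085.

y_c = 0.228 m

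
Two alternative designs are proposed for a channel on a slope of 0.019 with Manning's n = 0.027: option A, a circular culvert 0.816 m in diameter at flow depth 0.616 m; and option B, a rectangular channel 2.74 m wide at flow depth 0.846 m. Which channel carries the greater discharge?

Channel A: For a circular section of diameter D = 0.816 m at depth y = 0.616 m, the central angle is θ = 2 arccos(1 − 2y/D) = 4.212 rad. Then A = (D²/8)(θ − sin θ) = 0.4235 m² and P = Dθ/2 = 1.718 m. Hydraulic radius R = A/P = 0.4235/1.718 = 0.2465 m. Q_A = (1/0.027)·0.4235·0.2465^(2/3)·√0.019 = 0.85 m³/s.
Channel B: Flow area A = b·y = 2.74 × 0.846 = 2.318 m². Wetted perimeter P = b + 2y = 2.74 + 2×0.846 = 4.432 m. Hydraulic radius R = A/P = 2.318/4.432 = 0.523 m. Q_B = (1/0.027)·2.318·0.523^(2/3)·√0.019 = 7.682 m³/s.
Q_A = 0.85 m³/s vs Q_B = 7.682 m³/s, so channel B carries more.

channel B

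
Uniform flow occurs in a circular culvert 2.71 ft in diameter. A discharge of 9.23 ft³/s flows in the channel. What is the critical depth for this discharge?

At critical depth, Q² T / (g A³) = 1, i.e. A³/T = Q²/g = 9.23²/32.2 = 2.646.
Try y = 0.689 ft: A³/T = 0.6524 — short.
Try y = 0.989 ft: A³/T = 2.647 — ≈ 2.646.

y_c = 0.989 ft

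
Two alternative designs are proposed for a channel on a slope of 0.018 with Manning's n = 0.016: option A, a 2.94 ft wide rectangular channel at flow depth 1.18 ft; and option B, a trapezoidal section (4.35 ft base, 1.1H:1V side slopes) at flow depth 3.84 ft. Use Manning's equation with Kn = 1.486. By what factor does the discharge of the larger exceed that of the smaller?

20.6

Channel A: Flow area A = b·y = 2.94 × 1.18 = 3.469 ft². Wetted perimeter P = b + 2y = 2.94 + 2×1.18 = 5.3 ft. Hydraulic radius R = A/P = 3.469/5.3 = 0.6546 ft. Q_A = (1.486/0.016)·3.469·0.6546^(2/3)·√0.018 = 32.59 ft³/s.
Channel B: With bottom width b = 4.35 ft and side slope z = 1.1: A = (b + zy)y = (4.35 + 1.1×3.84)×3.84 = 32.92 ft²; P = b + 2y√(1+z²) = 4.35 + 2×3.84×1.487 = 15.77 ft. Hydraulic radius R = A/P = 32.92/15.77 = 2.088 ft. Q_B = (1.486/0.016)·32.92·2.088^(2/3)·√0.018 = 670.2 ft³/s.
The larger discharge is 670.2 ft³/s and the smaller is 32.59 ft³/s; the ratio is 20.6.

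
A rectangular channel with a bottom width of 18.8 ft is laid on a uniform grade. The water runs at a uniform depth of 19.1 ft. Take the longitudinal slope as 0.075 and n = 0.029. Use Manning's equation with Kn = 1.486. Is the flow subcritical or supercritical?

supercritical

Flow area A = b·y = 18.8 × 19.1 = 359.1 ft². Wetted perimeter P = b + 2y = 18.8 + 2×19.1 = 57 ft.
Hydraulic radius R = A/P = 359.1/57 = 6.3 ft.
V = (1.486/n) R^(2/3) √S = (1.486/0.029) × 6.3^(2/3) × √0.075 = 47.87 ft/s. Hydraulic depth D_h = A/T = 359.1/18.8 = 19.1 ft.
Froude number Fr = V/√(g·D_h) = 47.87/√(32.2×19.1) = 1.93, which is greater than 1, so the flow is supercritical.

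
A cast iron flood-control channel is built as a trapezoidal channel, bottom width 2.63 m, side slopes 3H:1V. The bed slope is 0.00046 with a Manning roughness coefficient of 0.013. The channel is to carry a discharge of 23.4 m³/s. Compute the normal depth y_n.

y_n = 1.77 m

Manning's equation rearranged: A R^(2/3) = nQ / (1·√S) = 0.013 × 23.4 / (√0.00046) = 14.18.
Trying y = 2.12 m: A R^(2/3) = 21.38 — high.
Trying y = 1.57 m: A R^(2/3) = 10.88 — low.
Trying y = 1.77 m: A R^(2/3) = 14.21 — close enough.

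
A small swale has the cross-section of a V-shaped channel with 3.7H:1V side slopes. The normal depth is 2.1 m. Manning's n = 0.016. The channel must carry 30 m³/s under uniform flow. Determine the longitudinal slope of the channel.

S = 0.00085

For a triangular section with side slope z = 3.7: A = zy² = 3.7×2.1² = 16.32 m²; P = 2y√(1+z²) = 2×2.1×3.833 = 16.1 m.
Hydraulic radius R = A/P = 16.32/16.1 = 1.014 m.
From Manning's equation, S = [nQ / (1 A R^(2/3))]² = [0.016 × 30 / (1 × 16.32 × 1.014^(2/3))]² = 0.00085.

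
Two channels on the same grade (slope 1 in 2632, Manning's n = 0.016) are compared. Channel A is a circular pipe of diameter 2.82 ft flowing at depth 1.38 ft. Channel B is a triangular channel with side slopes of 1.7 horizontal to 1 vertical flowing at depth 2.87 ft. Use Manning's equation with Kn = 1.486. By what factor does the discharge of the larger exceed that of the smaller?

Channel A: For a circular section of diameter D = 2.82 ft at depth y = 1.38 ft, the central angle is θ = 2 arccos(1 − 2y/D) = 3.099 rad. Then A = (D²/8)(θ − sin θ) = 3.038 ft² and P = Dθ/2 = 4.37 ft. Hydraulic radius R = A/P = 3.038/4.37 = 0.6953 ft. Q_A = (1.486/0.016)·3.038·0.6953^(2/3)·√0.0003799 = 4.317 ft³/s.
Channel B: For a triangular section with side slope z = 1.7: A = zy² = 1.7×2.87² = 14 ft²; P = 2y√(1+z²) = 2×2.87×1.972 = 11.32 ft. Hydraulic radius R = A/P = 14/11.32 = 1.237 ft. Q_B = (1.486/0.016)·14·1.237^(2/3)·√0.0003799 = 29.21 ft³/s.
The larger discharge is 29.21 ft³/s and the smaller is 4.317 ft³/s; the ratio is 6.77.

6.77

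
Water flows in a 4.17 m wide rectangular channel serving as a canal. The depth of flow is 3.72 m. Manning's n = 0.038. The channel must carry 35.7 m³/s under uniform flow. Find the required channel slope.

Flow area A = b·y = 4.17 × 3.72 = 15.51 m². Wetted perimeter P = b + 2y = 4.17 + 2×3.72 = 11.61 m.
Hydraulic radius R = A/P = 15.51/11.61 = 1.336 m.
From Manning's equation, S = [nQ / (1 A R^(2/3))]² = [0.038 × 35.7 / (1 × 15.51 × 1.336^(2/3))]² = 0.0052.

S = 0.0052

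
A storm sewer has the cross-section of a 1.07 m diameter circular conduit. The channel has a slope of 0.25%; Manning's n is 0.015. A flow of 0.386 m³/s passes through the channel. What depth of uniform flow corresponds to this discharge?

y_n = 0.409 m

Manning's equation rearranged: A R^(2/3) = nQ / (1·√S) = 0.015 × 0.386 / (√0.0025) = 0.1158.
Trying y = 0.471 m: A R^(2/3) = 0.1495 — high.
Trying y = 0.342 m: A R^(2/3) = 0.0826 — low.
Trying y = 0.409 m: A R^(2/3) = 0.1157 — close enough.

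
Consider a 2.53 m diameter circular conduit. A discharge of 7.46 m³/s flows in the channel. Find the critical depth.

y_c = 1.23 m

At critical depth, Q² T / (g A³) = 1, i.e. A³/T = Q²/g = 7.46²/9.81 = 5.673.
Trying y = 0.937 m: A³/T = 1.987 — short.
Trying y = 1.5 m: A³/T = 12.04 — over.
Trying y = 1.23 m: A³/T = 5.639 — matches.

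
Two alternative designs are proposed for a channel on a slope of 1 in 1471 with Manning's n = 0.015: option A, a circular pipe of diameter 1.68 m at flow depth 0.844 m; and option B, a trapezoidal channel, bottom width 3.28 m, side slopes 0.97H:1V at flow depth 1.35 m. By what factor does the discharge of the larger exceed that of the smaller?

9.08

Channel A: For a circular section of diameter D = 1.68 m at depth y = 0.844 m, the central angle is θ = 2 arccos(1 − 2y/D) = 3.151 rad. Then A = (D²/8)(θ − sin θ) = 1.115 m² and P = Dθ/2 = 2.647 m. Hydraulic radius R = A/P = 1.115/2.647 = 0.4213 m. Q_A = (1/0.015)·1.115·0.4213^(2/3)·√0.0006798 = 1.089 m³/s.
Channel B: With bottom width b = 3.28 m and side slope z = 0.97: A = (b + zy)y = (3.28 + 0.97×1.35)×1.35 = 6.196 m²; P = b + 2y√(1+z²) = 3.28 + 2×1.35×1.393 = 7.042 m. Hydraulic radius R = A/P = 6.196/7.042 = 0.8799 m. Q_B = (1/0.015)·6.196·0.8799^(2/3)·√0.0006798 = 9.889 m³/s.
The larger discharge is 9.889 m³/s and the smaller is 1.089 m³/s; the ratio is 9.08.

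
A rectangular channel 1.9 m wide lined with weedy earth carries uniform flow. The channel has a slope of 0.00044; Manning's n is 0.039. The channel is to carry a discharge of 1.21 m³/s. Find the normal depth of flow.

Manning's equation rearranged: A R^(2/3) = nQ / (1·√S) = 0.039 × 1.21 / (√0.00044) = 2.25.
Trying y = 1.33 m: A R^(2/3) = 1.705 — too small.
Trying y = 1.66 m: A R^(2/3) = 2.254 — matches.

y_n = 1.66 m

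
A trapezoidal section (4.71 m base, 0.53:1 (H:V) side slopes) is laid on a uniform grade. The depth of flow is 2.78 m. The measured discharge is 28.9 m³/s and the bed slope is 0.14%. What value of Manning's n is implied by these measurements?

n = 0.03

With bottom width b = 4.71 m and side slope z = 0.53: A = (b + zy)y = (4.71 + 0.53×2.78)×2.78 = 17.19 m²; P = b + 2y√(1+z²) = 4.71 + 2×2.78×1.132 = 11 m.
Hydraulic radius R = A/P = 17.19/11 = 1.562 m.
Rearranging Manning's equation: n = (1/Q) A R^(2/3) S^(1/2) = (1/28.9) × 17.19 × 1.562^(2/3) × √0.0014 = 0.03.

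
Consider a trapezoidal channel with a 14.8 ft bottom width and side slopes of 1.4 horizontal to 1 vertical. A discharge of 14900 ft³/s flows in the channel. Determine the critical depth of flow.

y_c = 18.8 ft

At critical depth, Q² T / (g A³) = 1, i.e. A³/T = Q²/g = 14900²/32.2 = 6895000.
Try y = 23.6 ft: A³/T = 17790000 — too large.
Try y = 15.8 ft: A³/T = 3362000 — too small.
Try y = 18.8 ft: A³/T = 6850000 — close enough.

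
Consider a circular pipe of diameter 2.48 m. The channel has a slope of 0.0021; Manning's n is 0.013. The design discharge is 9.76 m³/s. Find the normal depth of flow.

Manning's equation rearranged: A R^(2/3) = nQ / (1·√S) = 0.013 × 9.76 / (√0.0021) = 2.769.
At y = 1.28 m: A R^(2/3) = 1.853 — low.
At y = 1.84 m: A R^(2/3) = 3.162 — high.
At y = 1.66 m: A R^(2/3) = 2.769 — matches.

y_n = 1.66 m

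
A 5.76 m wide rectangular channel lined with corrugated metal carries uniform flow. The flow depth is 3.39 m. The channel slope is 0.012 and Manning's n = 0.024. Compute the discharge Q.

Q = 120 m³/s

Flow area A = b·y = 5.76 × 3.39 = 19.53 m². Wetted perimeter P = b + 2y = 5.76 + 2×3.39 = 12.54 m.
Hydraulic radius R = A/P = 19.53/12.54 = 1.557 m.
Manning's equation: Q = (1/n) A R^(2/3) S^(1/2) = (1/0.024) × 19.53 × 1.557^(2/3) × 0.012^(1/2) = 120 m³/s.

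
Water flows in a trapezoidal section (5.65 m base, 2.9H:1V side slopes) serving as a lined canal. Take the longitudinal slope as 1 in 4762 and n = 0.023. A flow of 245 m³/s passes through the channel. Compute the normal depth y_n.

Manning's equation rearranged: A R^(2/3) = nQ / (1·√S) = 0.023 × 245 / (√0.00021) = 388.9.
Try y = 7.75 m: A R^(2/3) = 558.1 — high.
Try y = 5.12 m: A R^(2/3) = 210.1 — low.
Try y = 6.66 m: A R^(2/3) = 388.7 — matches.

y_n = 6.66 m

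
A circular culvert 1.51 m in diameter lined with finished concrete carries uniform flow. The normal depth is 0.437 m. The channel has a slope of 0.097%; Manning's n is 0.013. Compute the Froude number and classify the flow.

For a circular section of diameter D = 1.51 m at depth y = 0.437 m, the central angle is θ = 2 arccos(1 − 2y/D) = 2.272 rad. Then A = (D²/8)(θ − sin θ) = 0.4298 m² and P = Dθ/2 = 1.715 m.
Hydraulic radius R = A/P = 0.4298/1.715 = 0.2506 m.
V = (1/n) R^(2/3) √S = (1/0.013) × 0.2506^(2/3) × √0.00097 = 0.9522 m/s. Hydraulic depth D_h = A/T = 0.4298/1.37 = 0.3138 m.
Froude number Fr = V/√(g·D_h) = 0.9522/√(9.81×0.3138) = 0.543, which is less than 1, so the flow is subcritical.

subcritical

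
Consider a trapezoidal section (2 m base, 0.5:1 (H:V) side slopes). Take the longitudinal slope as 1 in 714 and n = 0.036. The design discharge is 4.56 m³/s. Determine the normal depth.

Manning's equation rearranged: A R^(2/3) = nQ / (1·√S) = 0.036 × 4.56 / (√0.001401) = 4.386.
Try y = 1.53 m: A R^(2/3) = 3.586 — low.
Try y = 1.72 m: A R^(2/3) = 4.384 — matches.

y_n = 1.72 m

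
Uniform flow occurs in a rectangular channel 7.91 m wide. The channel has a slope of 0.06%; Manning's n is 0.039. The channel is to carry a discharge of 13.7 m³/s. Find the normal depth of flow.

Manning's equation rearranged: A R^(2/3) = nQ / (1·√S) = 0.039 × 13.7 / (√0.0006) = 21.81.
At y = 2.42 m: A R^(2/3) = 25.1 — too large.
At y = 1.82 m: A R^(2/3) = 16.67 — too small.
At y = 2.19 m: A R^(2/3) = 21.78 — close enough.

y_n = 2.19 m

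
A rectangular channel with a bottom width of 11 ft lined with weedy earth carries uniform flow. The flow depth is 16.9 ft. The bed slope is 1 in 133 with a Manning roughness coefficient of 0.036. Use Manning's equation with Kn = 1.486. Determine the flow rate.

Q = 1720 ft³/s

Flow area A = b·y = 11 × 16.9 = 185.9 ft². Wetted perimeter P = b + 2y = 11 + 2×16.9 = 44.8 ft.
Hydraulic radius R = A/P = 185.9/44.8 = 4.15 ft.
Manning's equation: Q = (1.486/n) A R^(2/3) S^(1/2) = (1.486/0.036) × 185.9 × 4.15^(2/3) × 0.007519^(1/2) = 1720 ft³/s.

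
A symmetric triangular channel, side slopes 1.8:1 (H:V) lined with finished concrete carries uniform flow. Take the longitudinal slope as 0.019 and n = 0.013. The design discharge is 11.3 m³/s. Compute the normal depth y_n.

y_n = 1.01 m

Manning's equation rearranged: A R^(2/3) = nQ / (1·√S) = 0.013 × 11.3 / (√0.019) = 1.066.
Try y = 1.18 m: A R^(2/3) = 1.612 — high.
Try y = 0.759 m: A R^(2/3) = 0.4969 — low.
Try y = 1.01 m: A R^(2/3) = 1.065 — matches.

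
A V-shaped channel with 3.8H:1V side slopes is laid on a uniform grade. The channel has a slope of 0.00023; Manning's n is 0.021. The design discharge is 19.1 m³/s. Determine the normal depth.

Manning's equation rearranged: A R^(2/3) = nQ / (1·√S) = 0.021 × 19.1 / (√0.00023) = 26.45.
Try y = 2.78 m: A R^(2/3) = 35.77 — high.
Try y = 1.72 m: A R^(2/3) = 9.942 — low.
Try y = 2.48 m: A R^(2/3) = 26.38 — ≈ 26.45.

y_n = 2.48 m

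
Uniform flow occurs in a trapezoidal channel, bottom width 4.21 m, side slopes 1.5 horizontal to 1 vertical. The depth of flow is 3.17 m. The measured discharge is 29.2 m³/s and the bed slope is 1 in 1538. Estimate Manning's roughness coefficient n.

n = 0.037

With bottom width b = 4.21 m and side slope z = 1.5: A = (b + zy)y = (4.21 + 1.5×3.17)×3.17 = 28.42 m²; P = b + 2y√(1+z²) = 4.21 + 2×3.17×1.803 = 15.64 m.
Hydraulic radius R = A/P = 28.42/15.64 = 1.817 m.
Rearranging Manning's equation: n = (1/Q) A R^(2/3) S^(1/2) = (1/29.2) × 28.42 × 1.817^(2/3) × √0.0006502 = 0.037.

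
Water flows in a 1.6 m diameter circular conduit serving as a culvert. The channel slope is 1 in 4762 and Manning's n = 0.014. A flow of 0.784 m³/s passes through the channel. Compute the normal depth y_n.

y_n = 0.981 m

Manning's equation rearranged: A R^(2/3) = nQ / (1·√S) = 0.014 × 0.784 / (√0.00021) = 0.7574.
At y = 1.11 m: A R^(2/3) = 0.9032 — too large.
At y = 0.981 m: A R^(2/3) = 0.7578 — ≈ 0.7574.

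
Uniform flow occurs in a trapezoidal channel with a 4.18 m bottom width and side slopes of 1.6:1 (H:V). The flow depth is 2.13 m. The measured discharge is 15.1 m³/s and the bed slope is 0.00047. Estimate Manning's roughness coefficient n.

n = 0.028

With bottom width b = 4.18 m and side slope z = 1.6: A = (b + zy)y = (4.18 + 1.6×2.13)×2.13 = 16.16 m²; P = b + 2y√(1+z²) = 4.18 + 2×2.13×1.887 = 12.22 m.
Hydraulic radius R = A/P = 16.16/12.22 = 1.323 m.
Rearranging Manning's equation: n = (1/Q) A R^(2/3) S^(1/2) = (1/15.1) × 16.16 × 1.323^(2/3) × √0.00047 = 0.028.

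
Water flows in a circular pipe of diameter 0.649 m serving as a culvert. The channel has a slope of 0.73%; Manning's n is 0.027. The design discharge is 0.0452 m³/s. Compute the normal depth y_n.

Manning's equation rearranged: A R^(2/3) = nQ / (1·√S) = 0.027 × 0.0452 / (√0.0073) = 0.01428.
At y = 0.204 m: A R^(2/3) = 0.02109 — too large.
At y = 0.167 m: A R^(2/3) = 0.01427 — ≈ 0.01428.

y_n = 0.167 m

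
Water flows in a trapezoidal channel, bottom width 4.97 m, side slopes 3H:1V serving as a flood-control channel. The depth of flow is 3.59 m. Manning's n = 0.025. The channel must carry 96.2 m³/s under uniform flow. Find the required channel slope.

With bottom width b = 4.97 m and side slope z = 3: A = (b + zy)y = (4.97 + 3×3.59)×3.59 = 56.51 m²; P = b + 2y√(1+z²) = 4.97 + 2×3.59×3.162 = 27.68 m.
Hydraulic radius R = A/P = 56.51/27.68 = 2.042 m.
From Manning's equation, S = [nQ / (1 A R^(2/3))]² = [0.025 × 96.2 / (1 × 56.51 × 2.042^(2/3))]² = 0.000699.

S = 0.000699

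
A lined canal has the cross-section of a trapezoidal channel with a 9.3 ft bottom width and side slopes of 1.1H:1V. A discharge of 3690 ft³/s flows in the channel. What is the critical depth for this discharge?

At critical depth, Q² T / (g A³) = 1, i.e. A³/T = Q²/g = 3690²/32.2 = 422900.
At y = 9.76 ft: A³/T = 243000 — too small.
At y = 12.9 ft: A³/T = 738400 — too large.
At y = 11.2 ft: A³/T = 418300 — close enough.

y_c = 11.2 ft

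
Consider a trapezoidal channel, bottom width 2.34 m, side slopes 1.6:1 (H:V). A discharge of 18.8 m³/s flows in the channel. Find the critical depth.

At critical depth, Q² T / (g A³) = 1, i.e. A³/T = Q²/g = 18.8²/9.81 = 36.03.
At y = 1.21 m: A³/T = 22.3 — too small.
At y = 1.75 m: A³/T = 91.66 — too large.
At y = 1.37 m: A³/T = 35.6 — close enough.

y_c = 1.37 m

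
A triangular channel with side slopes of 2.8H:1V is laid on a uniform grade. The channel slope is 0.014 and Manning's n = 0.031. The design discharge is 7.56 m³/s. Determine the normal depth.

Manning's equation rearranged: A R^(2/3) = nQ / (1·√S) = 0.031 × 7.56 / (√0.014) = 1.981.
Trying y = 1.21 m: A R^(2/3) = 2.817 — too large.
Trying y = 0.856 m: A R^(2/3) = 1.119 — too small.
Trying y = 1.06 m: A R^(2/3) = 1.98 — matches.

y_n = 1.06 m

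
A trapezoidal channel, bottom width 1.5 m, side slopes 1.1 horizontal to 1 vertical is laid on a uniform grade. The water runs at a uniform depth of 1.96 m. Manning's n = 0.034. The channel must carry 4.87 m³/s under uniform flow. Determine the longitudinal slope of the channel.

S = 0.00055

With bottom width b = 1.5 m and side slope z = 1.1: A = (b + zy)y = (1.5 + 1.1×1.96)×1.96 = 7.166 m²; P = b + 2y√(1+z²) = 1.5 + 2×1.96×1.487 = 7.327 m.
Hydraulic radius R = A/P = 7.166/7.327 = 0.9779 m.
From Manning's equation, S = [nQ / (1 A R^(2/3))]² = [0.034 × 4.87 / (1 × 7.166 × 0.9779^(2/3))]² = 0.00055.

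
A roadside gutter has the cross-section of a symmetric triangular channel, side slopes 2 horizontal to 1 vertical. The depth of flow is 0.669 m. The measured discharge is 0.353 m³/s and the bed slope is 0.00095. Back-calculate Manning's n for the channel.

n = 0.035

For a triangular section with side slope z = 2: A = zy² = 2×0.669² = 0.8951 m²; P = 2y√(1+z²) = 2×0.669×2.236 = 2.992 m.
Hydraulic radius R = A/P = 0.8951/2.992 = 0.2992 m.
Rearranging Manning's equation: n = (1/Q) A R^(2/3) S^(1/2) = (1/0.353) × 0.8951 × 0.2992^(2/3) × √0.00095 = 0.035.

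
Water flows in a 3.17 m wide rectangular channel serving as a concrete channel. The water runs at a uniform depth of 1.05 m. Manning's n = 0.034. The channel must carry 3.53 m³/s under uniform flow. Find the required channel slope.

S = 0.0024

Flow area A = b·y = 3.17 × 1.05 = 3.329 m². Wetted perimeter P = b + 2y = 3.17 + 2×1.05 = 5.27 m.
Hydraulic radius R = A/P = 3.329/5.27 = 0.6316 m.
From Manning's equation, S = [nQ / (1 A R^(2/3))]² = [0.034 × 3.53 / (1 × 3.329 × 0.6316^(2/3))]² = 0.0024.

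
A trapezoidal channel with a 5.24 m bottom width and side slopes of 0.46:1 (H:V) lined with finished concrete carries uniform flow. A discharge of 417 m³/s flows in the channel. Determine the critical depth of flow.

At critical depth, Q² T / (g A³) = 1, i.e. A³/T = Q²/g = 417²/9.81 = 17730.
At y = 6.2 m: A³/T = 11540 — too small.
At y = 8.4 m: A³/T = 34490 — too large.
At y = 6.99 m: A³/T = 17690 — close enough.

y_c = 6.99 m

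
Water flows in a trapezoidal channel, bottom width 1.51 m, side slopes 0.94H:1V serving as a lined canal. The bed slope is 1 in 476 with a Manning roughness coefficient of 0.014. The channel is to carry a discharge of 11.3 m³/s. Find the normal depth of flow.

y_n = 1.45 m

Manning's equation rearranged: A R^(2/3) = nQ / (1·√S) = 0.014 × 11.3 / (√0.002101) = 3.452.
At y = 1.06 m: A R^(2/3) = 1.892 — low.
At y = 1.8 m: A R^(2/3) = 5.347 — high.
At y = 1.45 m: A R^(2/3) = 3.466 — matches.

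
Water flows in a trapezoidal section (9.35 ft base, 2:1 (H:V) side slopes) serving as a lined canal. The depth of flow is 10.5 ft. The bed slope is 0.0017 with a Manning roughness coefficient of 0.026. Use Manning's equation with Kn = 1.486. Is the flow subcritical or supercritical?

subcritical

With bottom width b = 9.35 ft and side slope z = 2: A = (b + zy)y = (9.35 + 2×10.5)×10.5 = 318.7 ft²; P = b + 2y√(1+z²) = 9.35 + 2×10.5×2.236 = 56.31 ft.
Hydraulic radius R = A/P = 318.7/56.31 = 5.66 ft.
V = (1.486/n) R^(2/3) √S = (1.486/0.026) × 5.66^(2/3) × √0.0017 = 7.484 ft/s. Hydraulic depth D_h = A/T = 318.7/51.35 = 6.206 ft.
Froude number Fr = V/√(g·D_h) = 7.484/√(32.2×6.206) = 0.529, which is less than 1, so the flow is subcritical.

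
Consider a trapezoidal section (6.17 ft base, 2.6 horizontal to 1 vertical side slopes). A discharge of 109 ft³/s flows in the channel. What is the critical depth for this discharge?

At critical depth, Q² T / (g A³) = 1, i.e. A³/T = Q²/g = 109²/32.2 = 369.
Try y = 1.36 ft: A³/T = 173.7 — short.
Try y = 2.13 ft: A³/T = 899.3 — over.
Try y = 1.68 ft: A³/T = 372.3 — close enough.

y_c = 1.68 ft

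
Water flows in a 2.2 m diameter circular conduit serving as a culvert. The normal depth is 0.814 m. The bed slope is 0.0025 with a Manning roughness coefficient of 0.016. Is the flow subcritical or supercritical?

subcritical

For a circular section of diameter D = 2.2 m at depth y = 0.814 m, the central angle is θ = 2 arccos(1 − 2y/D) = 2.616 rad. Then A = (D²/8)(θ − sin θ) = 1.279 m² and P = Dθ/2 = 2.877 m.
Hydraulic radius R = A/P = 1.279/2.877 = 0.4444 m.
V = (1/n) R^(2/3) √S = (1/0.016) × 0.4444^(2/3) × √0.0025 = 1.82 m/s. Hydraulic depth D_h = A/T = 1.279/2.124 = 0.6019 m.
Froude number Fr = V/√(g·D_h) = 1.82/√(9.81×0.6019) = 0.749, which is less than 1, so the flow is subcritical.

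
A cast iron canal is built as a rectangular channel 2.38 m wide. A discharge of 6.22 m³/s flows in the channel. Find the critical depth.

y_c = 0.886 m

For a rectangular channel, critical depth y_c = (q²/g)^(1/3) where q = Q/b = 6.22/2.38 = 2.613 m²/s.
So y_c = (2.613²/9.81)^(1/3) = 0.886 m.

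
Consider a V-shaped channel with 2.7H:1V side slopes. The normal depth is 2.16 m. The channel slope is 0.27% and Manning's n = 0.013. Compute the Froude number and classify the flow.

For a triangular section with side slope z = 2.7: A = zy² = 2.7×2.16² = 12.6 m²; P = 2y√(1+z²) = 2×2.16×2.879 = 12.44 m.
Hydraulic radius R = A/P = 12.6/12.44 = 1.013 m.
V = (1/n) R^(2/3) √S = (1/0.013) × 1.013^(2/3) × √0.0027 = 4.031 m/s. Hydraulic depth D_h = A/T = 12.6/11.66 = 1.08 m.
Froude number Fr = V/√(g·D_h) = 4.031/√(9.81×1.08) = 1.24, which is greater than 1, so the flow is supercritical.

supercritical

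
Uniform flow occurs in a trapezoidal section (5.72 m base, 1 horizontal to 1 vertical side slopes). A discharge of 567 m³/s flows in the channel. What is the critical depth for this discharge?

At critical depth, Q² T / (g A³) = 1, i.e. A³/T = Q²/g = 567²/9.81 = 32770.
At y = 6.13 m: A³/T = 21320 — short.
At y = 8.53 m: A³/T = 78840 — over.
At y = 6.84 m: A³/T = 32680 — matches.

y_c = 6.84 m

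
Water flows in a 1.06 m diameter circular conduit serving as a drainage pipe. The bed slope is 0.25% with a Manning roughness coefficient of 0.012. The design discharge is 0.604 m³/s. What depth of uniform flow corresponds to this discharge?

Manning's equation rearranged: A R^(2/3) = nQ / (1·√S) = 0.012 × 0.604 / (√0.0025) = 0.145.
Try y = 0.561 m: A R^(2/3) = 0.2002 — high.
Try y = 0.338 m: A R^(2/3) = 0.08019 — low.
Try y = 0.465 m: A R^(2/3) = 0.1449 — ≈ 0.145.

y_n = 0.465 m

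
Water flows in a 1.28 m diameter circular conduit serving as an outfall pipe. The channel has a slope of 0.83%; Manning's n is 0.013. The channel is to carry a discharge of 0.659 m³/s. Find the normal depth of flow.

Manning's equation rearranged: A R^(2/3) = nQ / (1·√S) = 0.013 × 0.659 / (√0.0083) = 0.09404.
Trying y = 0.241 m: A R^(2/3) = 0.04664 — short.
Trying y = 0.393 m: A R^(2/3) = 0.1233 — over.
Trying y = 0.342 m: A R^(2/3) = 0.09404 — ≈ 0.09404.

y_n = 0.342 m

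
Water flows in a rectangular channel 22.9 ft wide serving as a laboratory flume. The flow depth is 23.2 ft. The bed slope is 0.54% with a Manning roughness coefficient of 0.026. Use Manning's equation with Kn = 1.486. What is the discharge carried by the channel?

Flow area A = b·y = 22.9 × 23.2 = 531.3 ft². Wetted perimeter P = b + 2y = 22.9 + 2×23.2 = 69.3 ft.
Hydraulic radius R = A/P = 531.3/69.3 = 7.666 ft.
Manning's equation: Q = (1.486/n) A R^(2/3) S^(1/2) = (1.486/0.026) × 531.3 × 7.666^(2/3) × 0.0054^(1/2) = 8680 ft³/s.

Q = 8680 ft³/s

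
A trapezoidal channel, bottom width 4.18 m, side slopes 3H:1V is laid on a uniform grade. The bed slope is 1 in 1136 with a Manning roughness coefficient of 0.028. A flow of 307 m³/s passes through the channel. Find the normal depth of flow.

Manning's equation rearranged: A R^(2/3) = nQ / (1·√S) = 0.028 × 307 / (√0.0008803) = 289.7.
Try y = 4.76 m: A R^(2/3) = 164.6 — short.
Try y = 6.03 m: A R^(2/3) = 290 — matches.

y_n = 6.03 m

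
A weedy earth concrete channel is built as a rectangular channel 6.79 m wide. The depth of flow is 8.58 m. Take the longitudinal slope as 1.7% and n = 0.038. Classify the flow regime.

Flow area A = b·y = 6.79 × 8.58 = 58.26 m². Wetted perimeter P = b + 2y = 6.79 + 2×8.58 = 23.95 m.
Hydraulic radius R = A/P = 58.26/23.95 = 2.432 m.
V = (1/n) R^(2/3) √S = (1/0.038) × 2.432^(2/3) × √0.017 = 6.206 m/s. Hydraulic depth D_h = A/T = 58.26/6.79 = 8.58 m.
Froude number Fr = V/√(g·D_h) = 6.206/√(9.81×8.58) = 0.676, which is less than 1, so the flow is subcritical.

subcritical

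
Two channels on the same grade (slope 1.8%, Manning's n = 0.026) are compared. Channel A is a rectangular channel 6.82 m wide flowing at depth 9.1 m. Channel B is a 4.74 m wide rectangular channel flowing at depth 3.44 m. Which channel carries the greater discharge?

Channel A: Flow area A = b·y = 6.82 × 9.1 = 62.06 m². Wetted perimeter P = b + 2y = 6.82 + 2×9.1 = 25.02 m. Hydraulic radius R = A/P = 62.06/25.02 = 2.48 m. Q_A = (1/0.026)·62.06·2.48^(2/3)·√0.018 = 586.8 m³/s.
Channel B: Flow area A = b·y = 4.74 × 3.44 = 16.31 m². Wetted perimeter P = b + 2y = 4.74 + 2×3.44 = 11.62 m. Hydraulic radius R = A/P = 16.31/11.62 = 1.403 m. Q_B = (1/0.026)·16.31·1.403^(2/3)·√0.018 = 105.5 m³/s.
Q_A = 586.8 m³/s vs Q_B = 105.5 m³/s, so channel A carries more.

channel A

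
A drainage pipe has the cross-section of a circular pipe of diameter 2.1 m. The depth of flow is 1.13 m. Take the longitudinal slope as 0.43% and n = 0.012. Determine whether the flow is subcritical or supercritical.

For a circular section of diameter D = 2.1 m at depth y = 1.13 m, the central angle is θ = 2 arccos(1 − 2y/D) = 3.294 rad. Then A = (D²/8)(θ − sin θ) = 1.9 m² and P = Dθ/2 = 3.459 m.
Hydraulic radius R = A/P = 1.9/3.459 = 0.5492 m.
V = (1/n) R^(2/3) √S = (1/0.012) × 0.5492^(2/3) × √0.0043 = 3.665 m/s. Hydraulic depth D_h = A/T = 1.9/2.094 = 0.9072 m.
Froude number Fr = V/√(g·D_h) = 3.665/√(9.81×0.9072) = 1.23, which is greater than 1, so the flow is supercritical.

supercritical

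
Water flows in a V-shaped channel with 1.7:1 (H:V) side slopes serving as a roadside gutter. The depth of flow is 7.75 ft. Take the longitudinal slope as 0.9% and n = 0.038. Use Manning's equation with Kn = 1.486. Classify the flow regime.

subcritical

For a triangular section with side slope z = 1.7: A = zy² = 1.7×7.75² = 102.1 ft²; P = 2y√(1+z²) = 2×7.75×1.972 = 30.57 ft.
Hydraulic radius R = A/P = 102.1/30.57 = 3.34 ft.
V = (1.486/n) R^(2/3) √S = (1.486/0.038) × 3.34^(2/3) × √0.009 = 8.289 ft/s. Hydraulic depth D_h = A/T = 102.1/26.35 = 3.875 ft.
Froude number Fr = V/√(g·D_h) = 8.289/√(32.2×3.875) = 0.742, which is less than 1, so the flow is subcritical.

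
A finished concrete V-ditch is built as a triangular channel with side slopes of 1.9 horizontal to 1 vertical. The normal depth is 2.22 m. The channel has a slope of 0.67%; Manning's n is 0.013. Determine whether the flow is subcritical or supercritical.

supercritical

For a triangular section with side slope z = 1.9: A = zy² = 1.9×2.22² = 9.364 m²; P = 2y√(1+z²) = 2×2.22×2.147 = 9.533 m.
Hydraulic radius R = A/P = 9.364/9.533 = 0.9823 m.
V = (1/n) R^(2/3) √S = (1/0.013) × 0.9823^(2/3) × √0.0067 = 6.222 m/s. Hydraulic depth D_h = A/T = 9.364/8.436 = 1.11 m.
Froude number Fr = V/√(g·D_h) = 6.222/√(9.81×1.11) = 1.89, which is greater than 1, so the flow is supercritical.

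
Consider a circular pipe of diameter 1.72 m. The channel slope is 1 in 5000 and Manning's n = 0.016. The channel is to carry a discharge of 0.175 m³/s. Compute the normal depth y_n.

y_n = 0.45 m

Manning's equation rearranged: A R^(2/3) = nQ / (1·√S) = 0.016 × 0.175 / (√0.0002) = 0.198.
Try y = 0.49 m: A R^(2/3) = 0.2344 — too large.
Try y = 0.375 m: A R^(2/3) = 0.138 — too small.
Try y = 0.45 m: A R^(2/3) = 0.1984 — close enough.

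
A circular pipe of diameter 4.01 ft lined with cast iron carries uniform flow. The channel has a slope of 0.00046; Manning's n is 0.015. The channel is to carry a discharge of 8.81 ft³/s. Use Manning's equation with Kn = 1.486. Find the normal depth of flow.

y_n = 1.58 ft

Manning's equation rearranged: A R^(2/3) = nQ / (1.486·√S) = 0.015 × 8.81 / (1.486 × √0.00046) = 4.146.
At y = 1.11 ft: A R^(2/3) = 2.118 — short.
At y = 1.97 ft: A R^(2/3) = 6.138 — over.
At y = 1.58 ft: A R^(2/3) = 4.147 — close enough.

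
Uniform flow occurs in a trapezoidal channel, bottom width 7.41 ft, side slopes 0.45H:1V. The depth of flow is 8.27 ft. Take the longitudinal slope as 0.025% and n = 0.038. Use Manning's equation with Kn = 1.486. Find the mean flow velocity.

With bottom width b = 7.41 ft and side slope z = 0.45: A = (b + zy)y = (7.41 + 0.45×8.27)×8.27 = 92.06 ft²; P = b + 2y√(1+z²) = 7.41 + 2×8.27×1.097 = 25.55 ft.
Hydraulic radius R = A/P = 92.06/25.55 = 3.603 ft.
From Manning's equation, V = (1.486/n) R^(2/3) S^(1/2) = (1.486/0.038) × 3.603^(2/3) × 0.00025^(1/2) = 1.45 ft/s.

V = 1.45 ft/s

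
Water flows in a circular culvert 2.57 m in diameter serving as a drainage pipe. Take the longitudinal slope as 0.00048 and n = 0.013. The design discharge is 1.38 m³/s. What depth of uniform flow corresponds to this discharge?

Manning's equation rearranged: A R^(2/3) = nQ / (1·√S) = 0.013 × 1.38 / (√0.00048) = 0.8188.
Trying y = 0.701 m: A R^(2/3) = 0.6283 — too small.
Trying y = 0.917 m: A R^(2/3) = 1.053 — too large.
Trying y = 0.803 m: A R^(2/3) = 0.8182 — matches.

y_n = 0.803 m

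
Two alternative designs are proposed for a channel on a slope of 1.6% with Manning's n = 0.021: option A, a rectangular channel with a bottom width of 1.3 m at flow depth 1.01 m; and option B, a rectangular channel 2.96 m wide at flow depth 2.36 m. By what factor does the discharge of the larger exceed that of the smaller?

Channel A: Flow area A = b·y = 1.3 × 1.01 = 1.313 m². Wetted perimeter P = b + 2y = 1.3 + 2×1.01 = 3.32 m. Hydraulic radius R = A/P = 1.313/3.32 = 0.3955 m. Q_A = (1/0.021)·1.313·0.3955^(2/3)·√0.016 = 4.261 m³/s.
Channel B: Flow area A = b·y = 2.96 × 2.36 = 6.986 m². Wetted perimeter P = b + 2y = 2.96 + 2×2.36 = 7.68 m. Hydraulic radius R = A/P = 6.986/7.68 = 0.9096 m. Q_B = (1/0.021)·6.986·0.9096^(2/3)·√0.016 = 39.5 m³/s.
The larger discharge is 39.5 m³/s and the smaller is 4.261 m³/s; the ratio is 9.27.

9.27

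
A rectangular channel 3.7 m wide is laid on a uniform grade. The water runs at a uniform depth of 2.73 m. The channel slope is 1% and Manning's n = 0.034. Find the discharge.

Q = 31.7 m³/s

Flow area A = b·y = 3.7 × 2.73 = 10.1 m². Wetted perimeter P = b + 2y = 3.7 + 2×2.73 = 9.16 m.
Hydraulic radius R = A/P = 10.1/9.16 = 1.103 m.
Manning's equation: Q = (1/n) A R^(2/3) S^(1/2) = (1/0.034) × 10.1 × 1.103^(2/3) × 0.01^(1/2) = 31.7 m³/s.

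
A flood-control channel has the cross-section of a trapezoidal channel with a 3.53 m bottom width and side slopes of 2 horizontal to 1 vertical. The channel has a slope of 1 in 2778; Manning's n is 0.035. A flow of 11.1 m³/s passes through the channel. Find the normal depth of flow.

Manning's equation rearranged: A R^(2/3) = nQ / (1·√S) = 0.035 × 11.1 / (√0.00036) = 20.48.
Try y = 1.81 m: A R^(2/3) = 13.9 — too small.
Try y = 2.37 m: A R^(2/3) = 24.38 — too large.
Try y = 2.18 m: A R^(2/3) = 20.44 — ≈ 20.48.

y_n = 2.18 m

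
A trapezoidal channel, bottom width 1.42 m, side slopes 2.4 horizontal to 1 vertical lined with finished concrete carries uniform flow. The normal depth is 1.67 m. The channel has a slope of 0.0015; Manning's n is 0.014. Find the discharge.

Q = 23.3 m³/s

With bottom width b = 1.42 m and side slope z = 2.4: A = (b + zy)y = (1.42 + 2.4×1.67)×1.67 = 9.065 m²; P = b + 2y√(1+z²) = 1.42 + 2×1.67×2.6 = 10.1 m.
Hydraulic radius R = A/P = 9.065/10.1 = 0.8971 m.
Manning's equation: Q = (1/n) A R^(2/3) S^(1/2) = (1/0.014) × 9.065 × 0.8971^(2/3) × 0.0015^(1/2) = 23.3 m³/s.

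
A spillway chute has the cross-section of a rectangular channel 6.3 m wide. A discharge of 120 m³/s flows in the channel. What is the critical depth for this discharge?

y_c = 3.33 m

For a rectangular channel, critical depth y_c = (q²/g)^(1/3) where q = Q/b = 120/6.3 = 19.05 m²/s.
So y_c = (19.05²/9.81)^(1/3) = 3.33 m.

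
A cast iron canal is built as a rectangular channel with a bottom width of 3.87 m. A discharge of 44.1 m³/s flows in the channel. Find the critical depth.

y_c = 2.37 m

For a rectangular channel, critical depth y_c = (q²/g)^(1/3) where q = Q/b = 44.1/3.87 = 11.4 m²/s.
So y_c = (11.4²/9.81)^(1/3) = 2.37 m.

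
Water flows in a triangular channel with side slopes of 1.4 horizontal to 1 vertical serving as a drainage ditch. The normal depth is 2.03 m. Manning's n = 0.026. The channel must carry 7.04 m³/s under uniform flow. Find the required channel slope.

For a triangular section with side slope z = 1.4: A = zy² = 1.4×2.03² = 5.769 m²; P = 2y√(1+z²) = 2×2.03×1.72 = 6.985 m.
Hydraulic radius R = A/P = 5.769/6.985 = 0.8259 m.
From Manning's equation, S = [nQ / (1 A R^(2/3))]² = [0.026 × 7.04 / (1 × 5.769 × 0.8259^(2/3))]² = 0.0013.

S = 0.0013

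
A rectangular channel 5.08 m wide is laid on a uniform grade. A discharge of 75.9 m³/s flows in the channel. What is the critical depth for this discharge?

For a rectangular channel, critical depth y_c = (q²/g)^(1/3) where q = Q/b = 75.9/5.08 = 14.94 m²/s.
So y_c = (14.94²/9.81)^(1/3) = 2.83 m.

y_c = 2.83 m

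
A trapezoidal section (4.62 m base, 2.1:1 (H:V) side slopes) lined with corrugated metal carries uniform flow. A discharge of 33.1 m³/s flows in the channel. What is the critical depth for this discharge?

At critical depth, Q² T / (g A³) = 1, i.e. A³/T = Q²/g = 33.1²/9.81 = 111.7.
Trying y = 1.26 m: A³/T = 77.42 — short.
Trying y = 1.51 m: A³/T = 148.5 — over.
Trying y = 1.4 m: A³/T = 112.9 — close enough.

y_c = 1.4 m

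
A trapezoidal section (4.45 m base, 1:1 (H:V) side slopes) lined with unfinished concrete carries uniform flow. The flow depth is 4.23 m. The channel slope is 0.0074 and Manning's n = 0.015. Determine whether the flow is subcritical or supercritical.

supercritical

With bottom width b = 4.45 m and side slope z = 1: A = (b + zy)y = (4.45 + 1×4.23)×4.23 = 36.72 m²; P = b + 2y√(1+z²) = 4.45 + 2×4.23×1.414 = 16.41 m.
Hydraulic radius R = A/P = 36.72/16.41 = 2.237 m.
V = (1/n) R^(2/3) √S = (1/0.015) × 2.237^(2/3) × √0.0074 = 9.809 m/s. Hydraulic depth D_h = A/T = 36.72/12.91 = 2.844 m.
Froude number Fr = V/√(g·D_h) = 9.809/√(9.81×2.844) = 1.86, which is greater than 1, so the flow is supercritical.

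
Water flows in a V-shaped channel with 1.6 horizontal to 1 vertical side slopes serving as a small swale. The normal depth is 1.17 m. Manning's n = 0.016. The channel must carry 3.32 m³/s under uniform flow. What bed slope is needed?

For a triangular section with side slope z = 1.6: A = zy² = 1.6×1.17² = 2.19 m²; P = 2y√(1+z²) = 2×1.17×1.887 = 4.415 m.
Hydraulic radius R = A/P = 2.19/4.415 = 0.4961 m.
From Manning's equation, S = [nQ / (1 A R^(2/3))]² = [0.016 × 3.32 / (1 × 2.19 × 0.4961^(2/3))]² = 0.0015.

S = 0.0015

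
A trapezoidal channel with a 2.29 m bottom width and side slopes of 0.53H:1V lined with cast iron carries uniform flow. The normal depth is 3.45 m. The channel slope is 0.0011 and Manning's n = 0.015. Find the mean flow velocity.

With bottom width b = 2.29 m and side slope z = 0.53: A = (b + zy)y = (2.29 + 0.53×3.45)×3.45 = 14.21 m²; P = b + 2y√(1+z²) = 2.29 + 2×3.45×1.132 = 10.1 m.
Hydraulic radius R = A/P = 14.21/10.1 = 1.407 m.
From Manning's equation, V = (1/n) R^(2/3) S^(1/2) = (1/0.015) × 1.407^(2/3) × 0.0011^(1/2) = 2.78 m/s.

V = 2.78 m/s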